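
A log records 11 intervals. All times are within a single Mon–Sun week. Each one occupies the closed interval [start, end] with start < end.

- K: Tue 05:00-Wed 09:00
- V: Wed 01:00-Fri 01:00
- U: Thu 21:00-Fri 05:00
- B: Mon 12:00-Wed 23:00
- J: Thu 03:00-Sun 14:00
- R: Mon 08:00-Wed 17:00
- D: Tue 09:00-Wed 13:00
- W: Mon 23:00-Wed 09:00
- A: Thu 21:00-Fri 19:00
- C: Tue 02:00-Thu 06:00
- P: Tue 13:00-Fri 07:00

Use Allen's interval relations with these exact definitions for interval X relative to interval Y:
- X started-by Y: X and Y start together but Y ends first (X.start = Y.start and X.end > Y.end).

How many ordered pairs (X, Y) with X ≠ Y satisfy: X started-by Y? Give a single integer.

Checking all 110 ordered pairs for relation 'started-by'; matching pairs in alphabetical order:
(A, U): A started-by U ✓
Count: 1.

1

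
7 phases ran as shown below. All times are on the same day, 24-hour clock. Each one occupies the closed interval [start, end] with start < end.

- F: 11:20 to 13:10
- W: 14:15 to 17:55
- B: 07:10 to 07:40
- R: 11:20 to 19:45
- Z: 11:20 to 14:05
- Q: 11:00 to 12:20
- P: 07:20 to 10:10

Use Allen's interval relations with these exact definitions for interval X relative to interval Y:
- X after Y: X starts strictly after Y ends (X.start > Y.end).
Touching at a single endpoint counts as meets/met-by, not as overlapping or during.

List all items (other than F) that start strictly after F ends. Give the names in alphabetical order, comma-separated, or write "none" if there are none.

Target F = [11:20, 13:10].
B [07:10, 07:40] → before → no.
P [07:20, 10:10] → before → no.
Q [11:00, 12:20] → overlaps → no.
R [11:20, 19:45] → started-by → no.
W [14:15, 17:55] → after → yes.
Z [11:20, 14:05] → started-by → no.
Result: W.

W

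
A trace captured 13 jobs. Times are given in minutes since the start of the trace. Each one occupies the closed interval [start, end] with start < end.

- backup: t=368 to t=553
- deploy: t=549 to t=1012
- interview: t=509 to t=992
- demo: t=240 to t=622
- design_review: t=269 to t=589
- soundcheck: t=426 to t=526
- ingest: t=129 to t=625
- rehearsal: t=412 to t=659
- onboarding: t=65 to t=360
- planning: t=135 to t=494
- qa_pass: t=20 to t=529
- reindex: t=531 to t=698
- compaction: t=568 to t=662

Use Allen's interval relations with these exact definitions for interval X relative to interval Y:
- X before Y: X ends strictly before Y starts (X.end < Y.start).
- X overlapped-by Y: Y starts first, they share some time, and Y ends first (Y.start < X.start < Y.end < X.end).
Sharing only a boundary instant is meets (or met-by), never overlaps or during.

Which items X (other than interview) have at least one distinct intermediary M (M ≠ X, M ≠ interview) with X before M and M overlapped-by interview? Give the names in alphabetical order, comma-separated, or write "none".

Target interview = [t=509, t=992].
Intermediaries M with M overlapped-by interview: deploy.
Via deploy — items with X before deploy: onboarding, planning, qa_pass, soundcheck.
Union: onboarding, planning, qa_pass, soundcheck.

onboarding, planning, qa_pass, soundcheck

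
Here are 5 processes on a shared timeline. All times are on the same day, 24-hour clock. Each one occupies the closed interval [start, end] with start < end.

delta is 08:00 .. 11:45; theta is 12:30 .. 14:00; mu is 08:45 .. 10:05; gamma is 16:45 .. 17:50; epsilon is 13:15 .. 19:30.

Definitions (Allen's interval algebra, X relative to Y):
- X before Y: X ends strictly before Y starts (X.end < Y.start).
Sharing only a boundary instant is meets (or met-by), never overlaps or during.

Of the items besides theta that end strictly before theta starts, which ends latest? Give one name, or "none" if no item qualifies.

delta

Target theta = [12:30, 14:00].
delta [08:00, 11:45] → before → candidate.
epsilon [13:15, 19:30] → overlapped-by → excluded.
gamma [16:45, 17:50] → after → excluded.
mu [08:45, 10:05] → before → candidate.
Among candidates, latest end is 11:45 → delta.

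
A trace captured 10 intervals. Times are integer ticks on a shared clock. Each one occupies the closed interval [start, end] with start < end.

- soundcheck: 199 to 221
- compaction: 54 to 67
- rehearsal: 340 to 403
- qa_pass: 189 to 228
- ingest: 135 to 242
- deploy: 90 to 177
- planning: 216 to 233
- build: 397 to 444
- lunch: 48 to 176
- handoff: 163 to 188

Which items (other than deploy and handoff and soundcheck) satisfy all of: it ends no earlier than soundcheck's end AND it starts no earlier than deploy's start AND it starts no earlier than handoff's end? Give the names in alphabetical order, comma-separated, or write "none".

Conditions: its end is no earlier than soundcheck's end (X.end >= 221) AND its start is no earlier than deploy's start (X.start >= 90) AND its start is no earlier than handoff's end (X.start >= 188).
build: end 444 >= 221? ✓; start 397 >= 90? ✓; start 397 >= 188? ✓ → yes.
compaction: end 67 >= 221? ✗; start 54 >= 90? ✗; start 54 >= 188? ✗ → no.
ingest: end 242 >= 221? ✓; start 135 >= 90? ✓; start 135 >= 188? ✗ → no.
lunch: end 176 >= 221? ✗; start 48 >= 90? ✗; start 48 >= 188? ✗ → no.
planning: end 233 >= 221? ✓; start 216 >= 90? ✓; start 216 >= 188? ✓ → yes.
qa_pass: end 228 >= 221? ✓; start 189 >= 90? ✓; start 189 >= 188? ✓ → yes.
rehearsal: end 403 >= 221? ✓; start 340 >= 90? ✓; start 340 >= 188? ✓ → yes.
Result: build, planning, qa_pass, rehearsal.

build, planning, qa_pass, rehearsal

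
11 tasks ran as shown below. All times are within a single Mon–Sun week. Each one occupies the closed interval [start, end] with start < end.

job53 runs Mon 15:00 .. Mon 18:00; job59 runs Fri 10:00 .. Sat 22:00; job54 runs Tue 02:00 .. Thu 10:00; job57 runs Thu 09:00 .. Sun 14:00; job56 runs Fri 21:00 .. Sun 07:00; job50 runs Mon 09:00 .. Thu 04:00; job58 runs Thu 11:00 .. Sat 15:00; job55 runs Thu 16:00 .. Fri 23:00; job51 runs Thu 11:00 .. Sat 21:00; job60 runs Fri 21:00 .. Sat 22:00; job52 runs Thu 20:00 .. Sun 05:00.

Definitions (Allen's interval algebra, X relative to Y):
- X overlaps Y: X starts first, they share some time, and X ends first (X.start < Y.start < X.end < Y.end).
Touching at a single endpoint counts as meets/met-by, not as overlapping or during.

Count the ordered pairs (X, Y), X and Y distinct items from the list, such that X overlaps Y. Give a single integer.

Checking all 110 ordered pairs for relation 'overlaps'; matching pairs in alphabetical order:
(job50, job54): job50 overlaps job54 ✓
(job51, job52): job51 overlaps job52 ✓
(job51, job56): job51 overlaps job56 ✓
(job51, job59): job51 overlaps job59 ✓
(job51, job60): job51 overlaps job60 ✓
(job52, job56): job52 overlaps job56 ✓
(job54, job57): job54 overlaps job57 ✓
(job55, job52): job55 overlaps job52 ✓
(job55, job56): job55 overlaps job56 ✓
(job55, job59): job55 overlaps job59 ✓
(job55, job60): job55 overlaps job60 ✓
(job58, job52): job58 overlaps job52 ✓
(job58, job56): job58 overlaps job56 ✓
(job58, job59): job58 overlaps job59 ✓
(job58, job60): job58 overlaps job60 ✓
(job59, job56): job59 overlaps job56 ✓
Count: 16.

16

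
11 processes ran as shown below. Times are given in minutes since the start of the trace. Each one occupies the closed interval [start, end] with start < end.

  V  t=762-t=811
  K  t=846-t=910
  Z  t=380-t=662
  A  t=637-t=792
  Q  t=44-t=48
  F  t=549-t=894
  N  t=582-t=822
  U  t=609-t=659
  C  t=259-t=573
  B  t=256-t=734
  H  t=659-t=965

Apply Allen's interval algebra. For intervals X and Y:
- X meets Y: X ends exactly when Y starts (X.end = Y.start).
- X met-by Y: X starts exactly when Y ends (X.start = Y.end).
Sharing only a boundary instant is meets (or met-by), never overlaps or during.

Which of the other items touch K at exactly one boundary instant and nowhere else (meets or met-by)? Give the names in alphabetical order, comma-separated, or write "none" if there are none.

none

Target K = [t=846, t=910].
A [t=637, t=792] → before → no.
B [t=256, t=734] → before → no.
C [t=259, t=573] → before → no.
F [t=549, t=894] → overlaps → no.
H [t=659, t=965] → contains → no.
N [t=582, t=822] → before → no.
Q [t=44, t=48] → before → no.
U [t=609, t=659] → before → no.
V [t=762, t=811] → before → no.
Z [t=380, t=662] → before → no.
Result: none.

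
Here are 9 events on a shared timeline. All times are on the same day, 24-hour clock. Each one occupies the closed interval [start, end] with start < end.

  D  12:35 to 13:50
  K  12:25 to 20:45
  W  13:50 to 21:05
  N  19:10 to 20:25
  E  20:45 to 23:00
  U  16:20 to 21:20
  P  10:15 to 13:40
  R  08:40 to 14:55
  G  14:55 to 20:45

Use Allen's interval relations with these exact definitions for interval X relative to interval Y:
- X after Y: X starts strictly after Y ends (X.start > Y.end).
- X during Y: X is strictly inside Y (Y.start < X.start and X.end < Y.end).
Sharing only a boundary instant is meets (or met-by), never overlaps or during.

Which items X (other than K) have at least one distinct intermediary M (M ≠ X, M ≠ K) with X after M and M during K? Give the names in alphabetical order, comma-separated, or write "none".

Target K = [12:25, 20:45].
Intermediaries M with M during K: D, N.
Via D — items with X after D: E, G, N, U.
Via N — items with X after N: E.
Union: E, G, N, U.

E, G, N, U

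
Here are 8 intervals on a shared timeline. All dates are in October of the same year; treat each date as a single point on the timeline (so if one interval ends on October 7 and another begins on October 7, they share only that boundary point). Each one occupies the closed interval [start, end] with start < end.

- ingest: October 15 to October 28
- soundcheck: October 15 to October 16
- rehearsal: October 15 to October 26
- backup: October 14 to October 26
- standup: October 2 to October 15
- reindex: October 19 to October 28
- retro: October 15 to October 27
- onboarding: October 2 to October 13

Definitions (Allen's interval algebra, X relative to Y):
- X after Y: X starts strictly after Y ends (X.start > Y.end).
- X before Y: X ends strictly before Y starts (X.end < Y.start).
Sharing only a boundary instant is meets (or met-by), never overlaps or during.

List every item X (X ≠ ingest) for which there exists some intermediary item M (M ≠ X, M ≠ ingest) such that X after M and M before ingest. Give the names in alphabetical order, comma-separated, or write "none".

Target ingest = [October 15, October 28].
Intermediaries M with M before ingest: onboarding.
Via onboarding — items with X after onboarding: backup, rehearsal, reindex, retro, soundcheck.
Union: backup, rehearsal, reindex, retro, soundcheck.

backup, rehearsal, reindex, retro, soundcheck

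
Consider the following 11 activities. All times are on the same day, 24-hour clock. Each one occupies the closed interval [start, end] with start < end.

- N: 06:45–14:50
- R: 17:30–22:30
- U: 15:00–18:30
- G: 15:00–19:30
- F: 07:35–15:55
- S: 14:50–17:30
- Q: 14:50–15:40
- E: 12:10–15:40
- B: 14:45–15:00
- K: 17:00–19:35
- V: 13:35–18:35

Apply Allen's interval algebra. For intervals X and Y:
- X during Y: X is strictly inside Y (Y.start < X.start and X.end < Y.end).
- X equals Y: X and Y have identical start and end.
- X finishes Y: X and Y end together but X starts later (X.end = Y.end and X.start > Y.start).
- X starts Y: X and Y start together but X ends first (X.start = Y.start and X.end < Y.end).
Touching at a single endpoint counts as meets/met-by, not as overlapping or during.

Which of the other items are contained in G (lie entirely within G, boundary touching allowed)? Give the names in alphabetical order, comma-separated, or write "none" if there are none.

Target G = [15:00, 19:30].
B [14:45, 15:00] → meets → no.
E [12:10, 15:40] → overlaps → no.
F [07:35, 15:55] → overlaps → no.
K [17:00, 19:35] → overlapped-by → no.
N [06:45, 14:50] → before → no.
Q [14:50, 15:40] → overlaps → no.
R [17:30, 22:30] → overlapped-by → no.
S [14:50, 17:30] → overlaps → no.
U [15:00, 18:30] → starts → yes.
V [13:35, 18:35] → overlaps → no.
Result: U.

U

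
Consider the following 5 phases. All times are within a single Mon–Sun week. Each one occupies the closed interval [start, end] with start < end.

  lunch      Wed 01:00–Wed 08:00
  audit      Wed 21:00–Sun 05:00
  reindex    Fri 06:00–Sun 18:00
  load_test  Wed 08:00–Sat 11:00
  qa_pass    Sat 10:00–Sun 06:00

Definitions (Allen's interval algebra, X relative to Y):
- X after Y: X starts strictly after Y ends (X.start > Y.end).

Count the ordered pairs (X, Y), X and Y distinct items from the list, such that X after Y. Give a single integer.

3

Checking all 20 ordered pairs for relation 'after'; matching pairs in alphabetical order:
(audit, lunch): audit after lunch ✓
(qa_pass, lunch): qa_pass after lunch ✓
(reindex, lunch): reindex after lunch ✓
Count: 3.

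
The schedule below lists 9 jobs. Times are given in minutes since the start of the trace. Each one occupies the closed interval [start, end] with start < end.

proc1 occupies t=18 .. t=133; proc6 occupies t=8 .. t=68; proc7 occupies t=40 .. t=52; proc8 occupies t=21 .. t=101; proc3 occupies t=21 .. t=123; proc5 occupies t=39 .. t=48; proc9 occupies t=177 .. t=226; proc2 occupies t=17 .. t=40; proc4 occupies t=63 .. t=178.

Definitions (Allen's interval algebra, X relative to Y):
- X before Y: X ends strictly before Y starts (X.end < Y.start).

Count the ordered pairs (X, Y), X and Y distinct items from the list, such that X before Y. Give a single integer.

10

Checking all 72 ordered pairs for relation 'before'; matching pairs in alphabetical order:
(proc1, proc9): proc1 before proc9 ✓
(proc2, proc4): proc2 before proc4 ✓
(proc2, proc9): proc2 before proc9 ✓
(proc3, proc9): proc3 before proc9 ✓
(proc5, proc4): proc5 before proc4 ✓
(proc5, proc9): proc5 before proc9 ✓
(proc6, proc9): proc6 before proc9 ✓
(proc7, proc4): proc7 before proc4 ✓
(proc7, proc9): proc7 before proc9 ✓
(proc8, proc9): proc8 before proc9 ✓
Count: 10.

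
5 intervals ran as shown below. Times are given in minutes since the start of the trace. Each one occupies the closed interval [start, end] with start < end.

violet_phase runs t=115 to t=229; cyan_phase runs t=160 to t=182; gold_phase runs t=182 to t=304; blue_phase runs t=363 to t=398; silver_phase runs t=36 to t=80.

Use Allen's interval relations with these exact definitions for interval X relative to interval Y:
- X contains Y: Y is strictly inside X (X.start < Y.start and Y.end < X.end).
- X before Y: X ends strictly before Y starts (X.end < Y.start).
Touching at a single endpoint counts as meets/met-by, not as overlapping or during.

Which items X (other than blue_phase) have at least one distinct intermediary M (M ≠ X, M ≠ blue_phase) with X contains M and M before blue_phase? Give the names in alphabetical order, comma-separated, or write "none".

Target blue_phase = [t=363, t=398].
Intermediaries M with M before blue_phase: cyan_phase, gold_phase, silver_phase, violet_phase.
Via cyan_phase — items with X contains cyan_phase: violet_phase.
Via gold_phase — items with X contains gold_phase: none.
Via silver_phase — items with X contains silver_phase: none.
Via violet_phase — items with X contains violet_phase: none.
Union: violet_phase.

violet_phase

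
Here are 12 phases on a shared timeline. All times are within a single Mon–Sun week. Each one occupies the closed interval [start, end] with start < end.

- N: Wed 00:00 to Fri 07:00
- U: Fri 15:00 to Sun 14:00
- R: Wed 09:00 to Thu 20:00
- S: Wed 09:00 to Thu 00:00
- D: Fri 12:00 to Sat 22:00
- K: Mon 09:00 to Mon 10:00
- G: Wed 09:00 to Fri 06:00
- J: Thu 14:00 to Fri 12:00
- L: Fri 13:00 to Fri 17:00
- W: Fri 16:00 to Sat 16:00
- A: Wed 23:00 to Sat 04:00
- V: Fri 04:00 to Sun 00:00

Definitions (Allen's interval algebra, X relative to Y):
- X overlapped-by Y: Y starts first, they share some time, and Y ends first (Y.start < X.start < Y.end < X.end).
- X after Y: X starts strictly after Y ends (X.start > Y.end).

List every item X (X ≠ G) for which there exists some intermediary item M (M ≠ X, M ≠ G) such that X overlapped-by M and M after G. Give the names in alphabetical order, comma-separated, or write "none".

U, W

Target G = [Wed 09:00, Fri 06:00].
Intermediaries M with M after G: D, L, U, W.
Via D — items with X overlapped-by D: U.
Via L — items with X overlapped-by L: U, W.
Via U — items with X overlapped-by U: none.
Via W — items with X overlapped-by W: none.
Union: U, W.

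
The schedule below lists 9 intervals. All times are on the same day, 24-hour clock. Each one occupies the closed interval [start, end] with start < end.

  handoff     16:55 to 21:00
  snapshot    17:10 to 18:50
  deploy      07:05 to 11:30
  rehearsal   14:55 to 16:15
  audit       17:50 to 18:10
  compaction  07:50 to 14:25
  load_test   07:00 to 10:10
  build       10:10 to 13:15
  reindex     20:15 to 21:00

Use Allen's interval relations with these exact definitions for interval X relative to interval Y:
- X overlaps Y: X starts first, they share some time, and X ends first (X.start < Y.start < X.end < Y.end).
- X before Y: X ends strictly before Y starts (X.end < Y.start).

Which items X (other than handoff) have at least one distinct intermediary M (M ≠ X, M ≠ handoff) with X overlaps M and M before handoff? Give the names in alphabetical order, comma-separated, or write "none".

Target handoff = [16:55, 21:00].
Intermediaries M with M before handoff: build, compaction, deploy, load_test, rehearsal.
Via build — items with X overlaps build: deploy.
Via compaction — items with X overlaps compaction: deploy, load_test.
Via deploy — items with X overlaps deploy: load_test.
Via load_test — items with X overlaps load_test: none.
Via rehearsal — items with X overlaps rehearsal: none.
Union: deploy, load_test.

deploy, load_test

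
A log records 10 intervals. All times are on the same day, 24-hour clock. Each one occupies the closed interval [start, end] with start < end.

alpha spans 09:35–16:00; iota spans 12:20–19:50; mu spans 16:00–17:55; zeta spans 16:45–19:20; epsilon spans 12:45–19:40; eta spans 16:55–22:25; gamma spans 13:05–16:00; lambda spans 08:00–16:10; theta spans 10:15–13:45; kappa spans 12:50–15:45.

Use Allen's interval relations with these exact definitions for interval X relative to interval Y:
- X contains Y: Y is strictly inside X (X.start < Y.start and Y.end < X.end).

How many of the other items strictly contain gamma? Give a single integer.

Target gamma = [13:05, 16:00].
alpha [09:35, 16:00] → finished-by → no.
epsilon [12:45, 19:40] → contains → counts.
eta [16:55, 22:25] → after → no.
iota [12:20, 19:50] → contains → counts.
kappa [12:50, 15:45] → overlaps → no.
lambda [08:00, 16:10] → contains → counts.
mu [16:00, 17:55] → met-by → no.
theta [10:15, 13:45] → overlaps → no.
zeta [16:45, 19:20] → after → no.
Total: 3.

3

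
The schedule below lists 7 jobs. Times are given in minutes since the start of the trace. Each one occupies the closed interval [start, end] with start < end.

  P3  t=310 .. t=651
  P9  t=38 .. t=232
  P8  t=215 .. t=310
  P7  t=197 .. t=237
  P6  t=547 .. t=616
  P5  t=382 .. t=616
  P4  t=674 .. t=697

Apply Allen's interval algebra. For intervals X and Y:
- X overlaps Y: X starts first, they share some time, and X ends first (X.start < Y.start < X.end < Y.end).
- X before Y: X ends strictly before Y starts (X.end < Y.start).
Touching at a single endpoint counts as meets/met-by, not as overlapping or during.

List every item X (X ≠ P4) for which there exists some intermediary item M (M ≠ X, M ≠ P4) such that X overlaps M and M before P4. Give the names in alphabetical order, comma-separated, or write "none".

Target P4 = [t=674, t=697].
Intermediaries M with M before P4: P3, P5, P6, P7, P8, P9.
Via P3 — items with X overlaps P3: none.
Via P5 — items with X overlaps P5: none.
Via P6 — items with X overlaps P6: none.
Via P7 — items with X overlaps P7: P9.
Via P8 — items with X overlaps P8: P7, P9.
Via P9 — items with X overlaps P9: none.
Union: P7, P9.

P7, P9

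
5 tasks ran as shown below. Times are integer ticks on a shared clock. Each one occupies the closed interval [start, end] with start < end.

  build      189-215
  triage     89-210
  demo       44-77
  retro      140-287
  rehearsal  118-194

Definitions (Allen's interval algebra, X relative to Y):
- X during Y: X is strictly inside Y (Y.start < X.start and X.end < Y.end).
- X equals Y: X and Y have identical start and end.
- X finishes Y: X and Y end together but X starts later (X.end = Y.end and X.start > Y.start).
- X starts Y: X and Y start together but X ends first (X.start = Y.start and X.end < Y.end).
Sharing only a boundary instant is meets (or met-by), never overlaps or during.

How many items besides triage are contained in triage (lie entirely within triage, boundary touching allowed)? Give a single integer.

1

Target triage = [89, 210].
build [189, 215] → overlapped-by → no.
demo [44, 77] → before → no.
rehearsal [118, 194] → during → counts.
retro [140, 287] → overlapped-by → no.
Total: 1.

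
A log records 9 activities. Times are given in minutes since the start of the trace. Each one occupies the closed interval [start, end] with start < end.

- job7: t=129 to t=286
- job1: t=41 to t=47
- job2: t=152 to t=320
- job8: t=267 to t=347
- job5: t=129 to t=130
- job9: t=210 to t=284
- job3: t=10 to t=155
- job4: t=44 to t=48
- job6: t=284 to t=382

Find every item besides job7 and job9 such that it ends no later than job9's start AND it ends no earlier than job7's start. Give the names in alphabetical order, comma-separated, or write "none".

job3, job5

Conditions: its end is no later than job9's start (X.end <= t=210) AND its end is no earlier than job7's start (X.end >= t=129).
job1: end t=47 <= t=210? ✓; end t=47 >= t=129? ✗ → no.
job2: end t=320 <= t=210? ✗; end t=320 >= t=129? ✓ → no.
job3: end t=155 <= t=210? ✓; end t=155 >= t=129? ✓ → yes.
job4: end t=48 <= t=210? ✓; end t=48 >= t=129? ✗ → no.
job5: end t=130 <= t=210? ✓; end t=130 >= t=129? ✓ → yes.
job6: end t=382 <= t=210? ✗; end t=382 >= t=129? ✓ → no.
job8: end t=347 <= t=210? ✗; end t=347 >= t=129? ✓ → no.
Result: job3, job5.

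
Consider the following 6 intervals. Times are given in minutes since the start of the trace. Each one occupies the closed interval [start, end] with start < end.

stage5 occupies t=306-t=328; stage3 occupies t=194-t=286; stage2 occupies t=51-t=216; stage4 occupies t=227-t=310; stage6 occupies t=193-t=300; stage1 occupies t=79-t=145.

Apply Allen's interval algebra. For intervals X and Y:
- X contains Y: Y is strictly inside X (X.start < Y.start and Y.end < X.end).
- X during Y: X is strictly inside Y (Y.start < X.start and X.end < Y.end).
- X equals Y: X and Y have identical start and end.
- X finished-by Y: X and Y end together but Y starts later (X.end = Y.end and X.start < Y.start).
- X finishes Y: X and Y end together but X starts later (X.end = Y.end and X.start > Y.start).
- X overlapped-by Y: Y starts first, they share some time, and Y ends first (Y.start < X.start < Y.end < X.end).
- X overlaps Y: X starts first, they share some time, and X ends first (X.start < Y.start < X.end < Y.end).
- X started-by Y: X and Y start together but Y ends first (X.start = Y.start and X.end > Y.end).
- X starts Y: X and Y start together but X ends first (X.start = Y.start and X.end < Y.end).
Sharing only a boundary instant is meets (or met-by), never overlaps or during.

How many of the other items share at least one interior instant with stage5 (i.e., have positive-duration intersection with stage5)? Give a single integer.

Target stage5 = [t=306, t=328].
stage1 [t=79, t=145] → before → no.
stage2 [t=51, t=216] → before → no.
stage3 [t=194, t=286] → before → no.
stage4 [t=227, t=310] → overlaps → counts.
stage6 [t=193, t=300] → before → no.
Total: 1.

1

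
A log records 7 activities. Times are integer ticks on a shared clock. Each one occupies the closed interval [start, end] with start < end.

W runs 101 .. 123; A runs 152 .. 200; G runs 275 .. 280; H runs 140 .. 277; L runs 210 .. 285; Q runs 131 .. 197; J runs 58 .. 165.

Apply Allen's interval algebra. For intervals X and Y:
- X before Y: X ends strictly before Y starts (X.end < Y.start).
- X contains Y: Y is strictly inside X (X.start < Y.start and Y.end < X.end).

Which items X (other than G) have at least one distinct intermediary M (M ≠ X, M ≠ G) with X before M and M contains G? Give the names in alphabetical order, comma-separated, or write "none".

Target G = [275, 280].
Intermediaries M with M contains G: L.
Via L — items with X before L: A, J, Q, W.
Union: A, J, Q, W.

A, J, Q, W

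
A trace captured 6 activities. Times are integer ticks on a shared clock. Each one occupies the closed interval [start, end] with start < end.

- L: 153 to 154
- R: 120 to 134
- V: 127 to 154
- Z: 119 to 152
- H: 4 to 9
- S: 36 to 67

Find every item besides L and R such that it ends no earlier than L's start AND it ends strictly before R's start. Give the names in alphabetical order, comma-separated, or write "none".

Conditions: its end is no earlier than L's start (X.end >= 153) AND its end is strictly before R's start (X.end < 120).
H: end 9 >= 153? ✗; end 9 < 120? ✓ → no.
S: end 67 >= 153? ✗; end 67 < 120? ✓ → no.
V: end 154 >= 153? ✓; end 154 < 120? ✗ → no.
Z: end 152 >= 153? ✗; end 152 < 120? ✗ → no.
Result: none.

none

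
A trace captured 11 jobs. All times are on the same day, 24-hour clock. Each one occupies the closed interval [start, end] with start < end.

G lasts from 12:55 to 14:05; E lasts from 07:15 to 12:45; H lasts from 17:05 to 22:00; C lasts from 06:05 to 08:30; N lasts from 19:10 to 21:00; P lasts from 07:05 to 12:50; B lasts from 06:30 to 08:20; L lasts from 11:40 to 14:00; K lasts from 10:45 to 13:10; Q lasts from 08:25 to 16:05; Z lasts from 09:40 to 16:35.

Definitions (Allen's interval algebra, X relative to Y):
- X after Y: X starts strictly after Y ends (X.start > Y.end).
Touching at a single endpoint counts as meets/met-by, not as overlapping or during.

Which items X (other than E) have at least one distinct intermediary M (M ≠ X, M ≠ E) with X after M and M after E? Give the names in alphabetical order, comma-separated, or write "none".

H, N

Target E = [07:15, 12:45].
Intermediaries M with M after E: G, H, N.
Via G — items with X after G: H, N.
Via H — items with X after H: none.
Via N — items with X after N: none.
Union: H, N.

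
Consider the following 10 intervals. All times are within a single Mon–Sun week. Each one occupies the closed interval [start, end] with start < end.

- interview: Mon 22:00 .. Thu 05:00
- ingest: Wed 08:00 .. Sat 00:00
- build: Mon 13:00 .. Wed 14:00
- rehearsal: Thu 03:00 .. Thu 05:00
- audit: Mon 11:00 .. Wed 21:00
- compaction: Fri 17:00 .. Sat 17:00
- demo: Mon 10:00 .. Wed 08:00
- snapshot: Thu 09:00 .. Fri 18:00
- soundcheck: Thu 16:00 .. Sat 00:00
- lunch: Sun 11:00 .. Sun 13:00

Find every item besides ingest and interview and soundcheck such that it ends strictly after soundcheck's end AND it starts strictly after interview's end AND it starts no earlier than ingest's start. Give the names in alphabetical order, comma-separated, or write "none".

Conditions: its end is strictly after soundcheck's end (X.end > Sat 00:00) AND its start is strictly after interview's end (X.start > Thu 05:00) AND its start is no earlier than ingest's start (X.start >= Wed 08:00).
audit: end Wed 21:00 > Sat 00:00? ✗; start Mon 11:00 > Thu 05:00? ✗; start Mon 11:00 >= Wed 08:00? ✗ → no.
build: end Wed 14:00 > Sat 00:00? ✗; start Mon 13:00 > Thu 05:00? ✗; start Mon 13:00 >= Wed 08:00? ✗ → no.
compaction: end Sat 17:00 > Sat 00:00? ✓; start Fri 17:00 > Thu 05:00? ✓; start Fri 17:00 >= Wed 08:00? ✓ → yes.
demo: end Wed 08:00 > Sat 00:00? ✗; start Mon 10:00 > Thu 05:00? ✗; start Mon 10:00 >= Wed 08:00? ✗ → no.
lunch: end Sun 13:00 > Sat 00:00? ✓; start Sun 11:00 > Thu 05:00? ✓; start Sun 11:00 >= Wed 08:00? ✓ → yes.
rehearsal: end Thu 05:00 > Sat 00:00? ✗; start Thu 03:00 > Thu 05:00? ✗; start Thu 03:00 >= Wed 08:00? ✓ → no.
snapshot: end Fri 18:00 > Sat 00:00? ✗; start Thu 09:00 > Thu 05:00? ✓; start Thu 09:00 >= Wed 08:00? ✓ → no.
Result: compaction, lunch.

compaction, lunch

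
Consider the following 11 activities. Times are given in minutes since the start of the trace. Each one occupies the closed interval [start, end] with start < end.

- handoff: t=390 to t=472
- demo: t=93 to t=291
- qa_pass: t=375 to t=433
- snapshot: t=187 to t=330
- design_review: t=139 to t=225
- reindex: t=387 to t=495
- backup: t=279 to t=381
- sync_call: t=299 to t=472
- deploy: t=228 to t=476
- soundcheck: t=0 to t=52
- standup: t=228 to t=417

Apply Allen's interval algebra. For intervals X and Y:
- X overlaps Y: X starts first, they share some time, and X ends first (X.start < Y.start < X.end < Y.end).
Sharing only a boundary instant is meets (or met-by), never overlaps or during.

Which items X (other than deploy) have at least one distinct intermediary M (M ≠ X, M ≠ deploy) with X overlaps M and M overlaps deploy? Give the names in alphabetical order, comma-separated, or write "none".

Target deploy = [t=228, t=476].
Intermediaries M with M overlaps deploy: demo, snapshot.
Via demo — items with X overlaps demo: none.
Via snapshot — items with X overlaps snapshot: demo, design_review.
Union: demo, design_review.

demo, design_review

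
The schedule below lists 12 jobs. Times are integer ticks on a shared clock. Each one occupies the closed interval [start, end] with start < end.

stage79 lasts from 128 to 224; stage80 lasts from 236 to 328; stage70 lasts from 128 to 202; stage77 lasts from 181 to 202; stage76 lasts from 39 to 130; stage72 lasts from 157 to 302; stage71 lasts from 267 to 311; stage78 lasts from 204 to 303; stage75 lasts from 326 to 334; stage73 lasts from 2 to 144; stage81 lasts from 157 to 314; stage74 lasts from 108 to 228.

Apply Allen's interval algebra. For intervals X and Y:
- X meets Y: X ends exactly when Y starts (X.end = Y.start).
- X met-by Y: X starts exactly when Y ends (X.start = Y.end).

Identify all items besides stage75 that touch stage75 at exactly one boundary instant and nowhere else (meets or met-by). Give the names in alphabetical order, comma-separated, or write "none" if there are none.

Target stage75 = [326, 334].
stage70 [128, 202] → before → no.
stage71 [267, 311] → before → no.
stage72 [157, 302] → before → no.
stage73 [2, 144] → before → no.
stage74 [108, 228] → before → no.
stage76 [39, 130] → before → no.
stage77 [181, 202] → before → no.
stage78 [204, 303] → before → no.
stage79 [128, 224] → before → no.
stage80 [236, 328] → overlaps → no.
stage81 [157, 314] → before → no.
Result: none.

none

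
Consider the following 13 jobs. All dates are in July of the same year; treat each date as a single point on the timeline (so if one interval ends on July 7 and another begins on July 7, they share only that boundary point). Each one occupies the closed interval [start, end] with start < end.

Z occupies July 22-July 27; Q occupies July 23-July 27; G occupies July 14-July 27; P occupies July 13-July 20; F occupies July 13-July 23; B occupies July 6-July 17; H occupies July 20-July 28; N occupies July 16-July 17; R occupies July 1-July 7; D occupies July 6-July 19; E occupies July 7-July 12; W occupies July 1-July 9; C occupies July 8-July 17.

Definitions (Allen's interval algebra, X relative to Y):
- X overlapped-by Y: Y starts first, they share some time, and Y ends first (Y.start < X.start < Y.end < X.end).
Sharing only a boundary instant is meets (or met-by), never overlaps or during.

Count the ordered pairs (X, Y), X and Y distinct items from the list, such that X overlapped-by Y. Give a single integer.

21

Checking all 156 ordered pairs for relation 'overlapped-by'; matching pairs in alphabetical order:
(B, R): B overlapped-by R ✓
(B, W): B overlapped-by W ✓
(C, E): C overlapped-by E ✓
(C, W): C overlapped-by W ✓
(D, R): D overlapped-by R ✓
(D, W): D overlapped-by W ✓
(E, W): E overlapped-by W ✓
(F, B): F overlapped-by B ✓
(F, C): F overlapped-by C ✓
(F, D): F overlapped-by D ✓
(G, B): G overlapped-by B ✓
(G, C): G overlapped-by C ✓
(G, D): G overlapped-by D ✓
(G, F): G overlapped-by F ✓
(G, P): G overlapped-by P ✓
(H, F): H overlapped-by F ✓
(H, G): H overlapped-by G ✓
(P, B): P overlapped-by B ✓
(P, C): P overlapped-by C ✓
(P, D): P overlapped-by D ✓
(Z, F): Z overlapped-by F ✓
Count: 21.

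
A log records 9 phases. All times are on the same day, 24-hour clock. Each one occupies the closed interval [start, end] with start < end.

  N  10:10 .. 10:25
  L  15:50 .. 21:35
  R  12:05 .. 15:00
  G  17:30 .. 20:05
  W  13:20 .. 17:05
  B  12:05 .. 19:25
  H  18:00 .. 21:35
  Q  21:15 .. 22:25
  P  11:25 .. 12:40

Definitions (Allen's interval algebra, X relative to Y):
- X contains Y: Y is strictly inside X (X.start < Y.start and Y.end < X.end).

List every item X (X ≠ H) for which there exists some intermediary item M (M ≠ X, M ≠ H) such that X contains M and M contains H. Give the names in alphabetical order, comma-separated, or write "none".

Target H = [18:00, 21:35].
Intermediaries M with M contains H: none.
Union: none.

none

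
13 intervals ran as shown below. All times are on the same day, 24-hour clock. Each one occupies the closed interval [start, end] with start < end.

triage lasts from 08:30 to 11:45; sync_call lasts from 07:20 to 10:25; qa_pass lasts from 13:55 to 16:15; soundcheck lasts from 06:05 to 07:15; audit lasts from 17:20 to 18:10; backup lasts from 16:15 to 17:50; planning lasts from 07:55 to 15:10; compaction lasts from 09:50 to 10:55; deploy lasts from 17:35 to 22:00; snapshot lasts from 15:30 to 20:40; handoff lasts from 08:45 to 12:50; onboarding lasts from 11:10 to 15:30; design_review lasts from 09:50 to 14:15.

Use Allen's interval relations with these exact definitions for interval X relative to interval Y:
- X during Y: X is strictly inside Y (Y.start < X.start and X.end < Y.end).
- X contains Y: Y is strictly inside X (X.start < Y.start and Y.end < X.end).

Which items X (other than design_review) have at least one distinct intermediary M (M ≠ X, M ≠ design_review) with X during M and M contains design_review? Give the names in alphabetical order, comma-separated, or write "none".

Target design_review = [09:50, 14:15].
Intermediaries M with M contains design_review: planning.
Via planning — items with X during planning: compaction, handoff, triage.
Union: compaction, handoff, triage.

compaction, handoff, triage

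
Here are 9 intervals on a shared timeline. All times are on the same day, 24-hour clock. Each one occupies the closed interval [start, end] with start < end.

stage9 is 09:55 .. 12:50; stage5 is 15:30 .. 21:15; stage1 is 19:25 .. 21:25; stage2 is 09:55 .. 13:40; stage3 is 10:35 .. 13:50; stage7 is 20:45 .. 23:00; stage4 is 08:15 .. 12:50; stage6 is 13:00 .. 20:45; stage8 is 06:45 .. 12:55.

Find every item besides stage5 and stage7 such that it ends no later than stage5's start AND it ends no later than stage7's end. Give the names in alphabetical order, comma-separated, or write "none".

Conditions: its end is no later than stage5's start (X.end <= 15:30) AND its end is no later than stage7's end (X.end <= 23:00).
stage1: end 21:25 <= 15:30? ✗; end 21:25 <= 23:00? ✓ → no.
stage2: end 13:40 <= 15:30? ✓; end 13:40 <= 23:00? ✓ → yes.
stage3: end 13:50 <= 15:30? ✓; end 13:50 <= 23:00? ✓ → yes.
stage4: end 12:50 <= 15:30? ✓; end 12:50 <= 23:00? ✓ → yes.
stage6: end 20:45 <= 15:30? ✗; end 20:45 <= 23:00? ✓ → no.
stage8: end 12:55 <= 15:30? ✓; end 12:55 <= 23:00? ✓ → yes.
stage9: end 12:50 <= 15:30? ✓; end 12:50 <= 23:00? ✓ → yes.
Result: stage2, stage3, stage4, stage8, stage9.

stage2, stage3, stage4, stage8, stage9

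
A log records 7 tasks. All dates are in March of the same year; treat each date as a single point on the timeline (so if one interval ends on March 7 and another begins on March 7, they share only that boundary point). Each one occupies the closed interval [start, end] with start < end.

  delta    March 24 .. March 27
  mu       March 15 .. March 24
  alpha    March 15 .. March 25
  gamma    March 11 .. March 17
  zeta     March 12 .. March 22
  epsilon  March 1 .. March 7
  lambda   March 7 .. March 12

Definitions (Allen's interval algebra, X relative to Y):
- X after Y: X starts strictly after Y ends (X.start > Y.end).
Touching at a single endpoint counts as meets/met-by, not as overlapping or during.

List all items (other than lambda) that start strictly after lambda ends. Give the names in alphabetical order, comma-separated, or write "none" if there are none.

alpha, delta, mu

Target lambda = [March 7, March 12].
alpha [March 15, March 25] → after → yes.
delta [March 24, March 27] → after → yes.
epsilon [March 1, March 7] → meets → no.
gamma [March 11, March 17] → overlapped-by → no.
mu [March 15, March 24] → after → yes.
zeta [March 12, March 22] → met-by → no.
Result: alpha, delta, mu.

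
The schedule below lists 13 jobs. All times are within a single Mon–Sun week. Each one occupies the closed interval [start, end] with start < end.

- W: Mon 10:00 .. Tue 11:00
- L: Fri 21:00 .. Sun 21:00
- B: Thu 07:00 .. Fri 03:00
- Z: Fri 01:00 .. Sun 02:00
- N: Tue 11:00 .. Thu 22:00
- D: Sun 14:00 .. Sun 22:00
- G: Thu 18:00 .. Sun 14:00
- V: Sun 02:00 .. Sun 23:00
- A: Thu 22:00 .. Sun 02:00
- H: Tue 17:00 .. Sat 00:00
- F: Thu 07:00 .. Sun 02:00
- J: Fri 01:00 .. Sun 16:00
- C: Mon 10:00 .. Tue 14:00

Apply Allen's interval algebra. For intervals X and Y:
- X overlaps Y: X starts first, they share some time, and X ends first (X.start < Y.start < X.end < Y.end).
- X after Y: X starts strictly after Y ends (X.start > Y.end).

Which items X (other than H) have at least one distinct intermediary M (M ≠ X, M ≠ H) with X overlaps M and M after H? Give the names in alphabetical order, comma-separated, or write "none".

G, J, L

Target H = [Tue 17:00, Sat 00:00].
Intermediaries M with M after H: D, V.
Via D — items with X overlaps D: J, L.
Via V — items with X overlaps V: G, J, L.
Union: G, J, L.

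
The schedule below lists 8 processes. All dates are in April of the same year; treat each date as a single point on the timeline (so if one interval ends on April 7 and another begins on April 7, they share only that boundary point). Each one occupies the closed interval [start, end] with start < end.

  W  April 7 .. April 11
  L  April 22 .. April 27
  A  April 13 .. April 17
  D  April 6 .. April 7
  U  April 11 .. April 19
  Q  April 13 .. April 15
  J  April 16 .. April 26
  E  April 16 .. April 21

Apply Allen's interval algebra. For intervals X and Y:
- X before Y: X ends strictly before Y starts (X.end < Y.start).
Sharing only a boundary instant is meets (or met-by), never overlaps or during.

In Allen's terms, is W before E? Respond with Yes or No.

Yes

W = [April 7, April 11], E = [April 16, April 21].
Actual relation of W to E: before.
Asked whether 'before' holds → Yes.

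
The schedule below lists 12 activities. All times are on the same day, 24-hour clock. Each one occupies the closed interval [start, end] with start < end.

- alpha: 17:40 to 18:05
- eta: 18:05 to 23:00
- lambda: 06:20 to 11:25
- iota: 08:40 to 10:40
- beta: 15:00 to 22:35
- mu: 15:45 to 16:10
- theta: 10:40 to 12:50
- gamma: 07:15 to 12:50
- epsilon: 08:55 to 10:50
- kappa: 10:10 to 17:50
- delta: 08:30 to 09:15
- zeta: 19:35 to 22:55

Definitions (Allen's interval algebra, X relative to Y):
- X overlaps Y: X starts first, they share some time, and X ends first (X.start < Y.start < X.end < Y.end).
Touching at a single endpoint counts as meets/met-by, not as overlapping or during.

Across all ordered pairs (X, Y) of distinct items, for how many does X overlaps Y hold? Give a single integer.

14

Checking all 132 ordered pairs for relation 'overlaps'; matching pairs in alphabetical order:
(beta, eta): beta overlaps eta ✓
(beta, zeta): beta overlaps zeta ✓
(delta, epsilon): delta overlaps epsilon ✓
(delta, iota): delta overlaps iota ✓
(epsilon, kappa): epsilon overlaps kappa ✓
(epsilon, theta): epsilon overlaps theta ✓
(gamma, kappa): gamma overlaps kappa ✓
(iota, epsilon): iota overlaps epsilon ✓
(iota, kappa): iota overlaps kappa ✓
(kappa, alpha): kappa overlaps alpha ✓
(kappa, beta): kappa overlaps beta ✓
(lambda, gamma): lambda overlaps gamma ✓
(lambda, kappa): lambda overlaps kappa ✓
(lambda, theta): lambda overlaps theta ✓
Count: 14.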